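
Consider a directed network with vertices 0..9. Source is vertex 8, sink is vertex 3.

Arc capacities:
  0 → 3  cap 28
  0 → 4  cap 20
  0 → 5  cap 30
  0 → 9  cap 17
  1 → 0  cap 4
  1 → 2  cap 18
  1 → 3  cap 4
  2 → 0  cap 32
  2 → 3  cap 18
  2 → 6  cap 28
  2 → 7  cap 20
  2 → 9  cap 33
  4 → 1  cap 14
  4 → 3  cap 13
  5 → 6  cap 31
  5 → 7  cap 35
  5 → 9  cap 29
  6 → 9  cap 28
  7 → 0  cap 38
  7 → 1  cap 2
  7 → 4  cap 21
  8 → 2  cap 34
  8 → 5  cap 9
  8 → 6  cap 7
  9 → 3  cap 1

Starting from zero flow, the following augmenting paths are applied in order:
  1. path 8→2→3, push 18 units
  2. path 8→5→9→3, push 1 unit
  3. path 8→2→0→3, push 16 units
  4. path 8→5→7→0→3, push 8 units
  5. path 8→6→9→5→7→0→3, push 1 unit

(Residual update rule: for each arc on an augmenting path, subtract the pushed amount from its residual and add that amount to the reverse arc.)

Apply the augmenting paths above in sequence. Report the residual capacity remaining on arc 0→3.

Residual capacity of (0,3): 3

after path 1 (8→2→3, push 18): res(0,3)=28
after path 2 (8→5→9→3, push 1): res(0,3)=28
after path 3 (8→2→0→3, push 16): res(0,3)=12
after path 4 (8→5→7→0→3, push 8): res(0,3)=4
after path 5 (8→6→9→5→7→0→3, push 1): res(0,3)=3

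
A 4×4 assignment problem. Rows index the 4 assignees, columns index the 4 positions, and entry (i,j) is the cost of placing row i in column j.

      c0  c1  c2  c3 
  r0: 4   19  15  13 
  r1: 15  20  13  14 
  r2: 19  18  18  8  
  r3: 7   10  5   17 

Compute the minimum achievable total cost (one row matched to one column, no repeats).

optimal assignment: row0→col0 (cost 4), row1→col2 (cost 13), row2→col3 (cost 8), row3→col1 (cost 10)
total = 4 + 13 + 8 + 10 = 35

Minimum assignment cost: 35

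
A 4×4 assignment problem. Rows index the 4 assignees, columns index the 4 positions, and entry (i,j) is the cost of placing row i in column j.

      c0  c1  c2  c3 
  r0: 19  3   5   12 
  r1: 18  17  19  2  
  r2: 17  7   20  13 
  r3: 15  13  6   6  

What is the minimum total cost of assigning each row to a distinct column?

optimal assignment: row0→col1 (cost 3), row1→col3 (cost 2), row2→col0 (cost 17), row3→col2 (cost 6)
total = 3 + 2 + 17 + 6 = 28

Minimum assignment cost: 28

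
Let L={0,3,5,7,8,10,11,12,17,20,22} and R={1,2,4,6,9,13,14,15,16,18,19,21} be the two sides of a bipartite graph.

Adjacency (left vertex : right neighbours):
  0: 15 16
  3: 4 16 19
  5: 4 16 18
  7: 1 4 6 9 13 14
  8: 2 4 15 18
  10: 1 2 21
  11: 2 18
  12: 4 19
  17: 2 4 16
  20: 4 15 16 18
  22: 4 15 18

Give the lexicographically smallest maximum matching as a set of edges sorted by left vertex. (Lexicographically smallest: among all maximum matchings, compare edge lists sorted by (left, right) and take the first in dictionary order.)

Lex-smallest maximum matching: {(0,15), (3,4), (5,16), (7,1), (8,2), (10,21), (11,18), (12,19)}

|M| = 8 (so the lex-smallest maximum matching has 8 edges)
process left vertices in ascending order; for each, take the smallest-labelled available neighbour that still permits 8 edges overall, or leave it unmatched if none does
lex-smallest matching: {0-15, 3-4, 5-16, 7-1, 8-2, 10-21, 11-18, 12-19}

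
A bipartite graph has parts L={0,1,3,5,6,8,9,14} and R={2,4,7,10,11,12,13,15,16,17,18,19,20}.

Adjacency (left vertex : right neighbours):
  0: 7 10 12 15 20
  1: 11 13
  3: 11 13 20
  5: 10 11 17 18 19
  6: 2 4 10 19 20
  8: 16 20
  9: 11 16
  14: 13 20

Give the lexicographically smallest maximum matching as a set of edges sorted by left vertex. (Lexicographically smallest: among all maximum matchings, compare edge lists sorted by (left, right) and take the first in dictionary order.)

|M| = 7 (so the lex-smallest maximum matching has 7 edges)
process left vertices in ascending order; for each, take the smallest-labelled available neighbour that still permits 7 edges overall, or leave it unmatched if none does
lex-smallest matching: {0-7, 1-11, 3-13, 5-10, 6-2, 8-16, 14-20}

Lex-smallest maximum matching: {(0,7), (1,11), (3,13), (5,10), (6,2), (8,16), (14,20)}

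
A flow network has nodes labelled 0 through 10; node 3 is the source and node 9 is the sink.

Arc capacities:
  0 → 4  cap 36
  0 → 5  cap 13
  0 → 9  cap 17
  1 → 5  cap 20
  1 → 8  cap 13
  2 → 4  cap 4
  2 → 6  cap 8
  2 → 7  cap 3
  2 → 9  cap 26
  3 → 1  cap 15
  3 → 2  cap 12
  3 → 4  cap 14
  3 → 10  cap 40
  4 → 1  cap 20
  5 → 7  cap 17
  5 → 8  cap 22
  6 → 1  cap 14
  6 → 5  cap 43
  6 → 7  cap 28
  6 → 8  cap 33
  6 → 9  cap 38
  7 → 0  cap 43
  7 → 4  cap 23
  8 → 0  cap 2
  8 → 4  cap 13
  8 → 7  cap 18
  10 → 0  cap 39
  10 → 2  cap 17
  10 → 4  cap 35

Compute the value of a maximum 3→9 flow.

augment #1: 3→2→9 bottleneck 12, total now 12
augment #2: 3→10→0→9 bottleneck 17, total now 29
augment #3: 3→10→2→9 bottleneck 14, total now 43
augment #4: 3→10→2→6→9 bottleneck 3, total now 46

Maximum flow value: 46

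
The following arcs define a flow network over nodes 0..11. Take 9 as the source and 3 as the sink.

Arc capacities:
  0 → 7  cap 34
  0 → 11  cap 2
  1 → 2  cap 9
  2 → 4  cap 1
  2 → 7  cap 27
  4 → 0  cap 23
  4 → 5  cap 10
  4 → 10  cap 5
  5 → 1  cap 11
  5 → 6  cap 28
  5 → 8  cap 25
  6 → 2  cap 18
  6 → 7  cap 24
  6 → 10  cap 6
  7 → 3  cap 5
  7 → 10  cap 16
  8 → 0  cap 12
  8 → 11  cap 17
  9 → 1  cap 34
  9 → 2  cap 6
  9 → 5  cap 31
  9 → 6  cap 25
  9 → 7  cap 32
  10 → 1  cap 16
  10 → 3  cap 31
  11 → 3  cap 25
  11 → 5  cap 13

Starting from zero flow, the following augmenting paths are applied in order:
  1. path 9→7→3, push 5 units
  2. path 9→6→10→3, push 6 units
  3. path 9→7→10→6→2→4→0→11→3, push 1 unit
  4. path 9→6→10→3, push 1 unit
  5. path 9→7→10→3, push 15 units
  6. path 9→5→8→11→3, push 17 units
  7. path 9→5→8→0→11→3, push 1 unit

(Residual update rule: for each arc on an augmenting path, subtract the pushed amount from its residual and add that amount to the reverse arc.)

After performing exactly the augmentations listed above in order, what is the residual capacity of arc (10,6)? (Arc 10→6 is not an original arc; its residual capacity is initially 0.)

after path 1 (9→7→3, push 5): res(10,6)=0
after path 2 (9→6→10→3, push 6): res(10,6)=6
after path 3 (9→7→10→6→2→4→0→11→3, push 1): res(10,6)=5
after path 4 (9→6→10→3, push 1): res(10,6)=6
after path 5 (9→7→10→3, push 15): res(10,6)=6
after path 6 (9→5→8→11→3, push 17): res(10,6)=6
after path 7 (9→5→8→0→11→3, push 1): res(10,6)=6

Residual capacity of (10,6): 6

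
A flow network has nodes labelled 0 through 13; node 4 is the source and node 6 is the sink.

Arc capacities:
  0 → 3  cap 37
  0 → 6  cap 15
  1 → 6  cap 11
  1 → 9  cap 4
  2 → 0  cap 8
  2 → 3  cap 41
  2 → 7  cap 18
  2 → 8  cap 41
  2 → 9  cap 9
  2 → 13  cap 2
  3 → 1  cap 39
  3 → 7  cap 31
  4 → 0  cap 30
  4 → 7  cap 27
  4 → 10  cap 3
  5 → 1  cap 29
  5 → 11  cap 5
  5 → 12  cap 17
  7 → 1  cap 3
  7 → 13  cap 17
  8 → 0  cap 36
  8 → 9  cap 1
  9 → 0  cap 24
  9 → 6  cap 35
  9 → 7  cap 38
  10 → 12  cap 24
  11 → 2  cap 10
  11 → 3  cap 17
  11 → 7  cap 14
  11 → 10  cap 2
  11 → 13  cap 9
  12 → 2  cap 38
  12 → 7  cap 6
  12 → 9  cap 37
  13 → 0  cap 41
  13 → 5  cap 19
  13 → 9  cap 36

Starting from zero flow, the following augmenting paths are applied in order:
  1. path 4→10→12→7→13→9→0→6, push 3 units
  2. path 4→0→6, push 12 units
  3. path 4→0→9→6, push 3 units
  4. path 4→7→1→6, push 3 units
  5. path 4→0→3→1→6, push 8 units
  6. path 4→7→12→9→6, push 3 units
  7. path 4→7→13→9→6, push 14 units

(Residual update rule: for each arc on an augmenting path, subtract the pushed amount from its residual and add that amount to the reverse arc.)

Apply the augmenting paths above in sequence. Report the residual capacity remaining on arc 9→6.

Residual capacity of (9,6): 15

after path 1 (4→10→12→7→13→9→0→6, push 3): res(9,6)=35
after path 2 (4→0→6, push 12): res(9,6)=35
after path 3 (4→0→9→6, push 3): res(9,6)=32
after path 4 (4→7→1→6, push 3): res(9,6)=32
after path 5 (4→0→3→1→6, push 8): res(9,6)=32
after path 6 (4→7→12→9→6, push 3): res(9,6)=29
after path 7 (4→7→13→9→6, push 14): res(9,6)=15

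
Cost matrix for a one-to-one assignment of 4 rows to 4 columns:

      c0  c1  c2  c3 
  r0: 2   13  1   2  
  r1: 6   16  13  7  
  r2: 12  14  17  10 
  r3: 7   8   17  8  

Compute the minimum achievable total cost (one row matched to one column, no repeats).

Minimum assignment cost: 25

optimal assignment: row0→col2 (cost 1), row1→col0 (cost 6), row2→col3 (cost 10), row3→col1 (cost 8)
total = 1 + 6 + 10 + 8 = 25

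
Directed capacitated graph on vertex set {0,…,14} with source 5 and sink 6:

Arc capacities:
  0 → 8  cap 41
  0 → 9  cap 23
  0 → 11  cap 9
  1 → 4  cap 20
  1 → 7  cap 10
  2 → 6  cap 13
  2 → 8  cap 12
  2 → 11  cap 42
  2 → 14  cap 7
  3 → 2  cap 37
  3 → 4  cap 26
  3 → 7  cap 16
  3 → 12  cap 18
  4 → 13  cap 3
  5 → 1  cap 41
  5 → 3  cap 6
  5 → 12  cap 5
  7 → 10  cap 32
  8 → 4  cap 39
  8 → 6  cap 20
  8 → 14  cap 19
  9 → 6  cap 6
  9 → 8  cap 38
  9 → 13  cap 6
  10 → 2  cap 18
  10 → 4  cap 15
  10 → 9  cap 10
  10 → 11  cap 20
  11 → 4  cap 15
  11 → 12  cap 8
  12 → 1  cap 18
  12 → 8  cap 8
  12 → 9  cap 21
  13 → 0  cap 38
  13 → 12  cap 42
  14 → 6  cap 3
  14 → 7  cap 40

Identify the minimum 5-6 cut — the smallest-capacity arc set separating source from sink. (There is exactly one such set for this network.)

augment #1: 5→3→2→6 push 6
augment #2: 5→12→8→6 push 5
augment #3: 5→1→7→10→2→6 push 7
augment #4: 5→1→7→10→9→6 push 3
augment #5: 5→1→4→13→0→8→6 push 3
max flow = 24; residual-reachable set from 5 gives S-side
cut edges (S→T): {(1,7), (4,13), (5,3), (5,12)} total cap 24

Min-cut arcs: {(1,7), (4,13), (5,3), (5,12)} (total capacity 24)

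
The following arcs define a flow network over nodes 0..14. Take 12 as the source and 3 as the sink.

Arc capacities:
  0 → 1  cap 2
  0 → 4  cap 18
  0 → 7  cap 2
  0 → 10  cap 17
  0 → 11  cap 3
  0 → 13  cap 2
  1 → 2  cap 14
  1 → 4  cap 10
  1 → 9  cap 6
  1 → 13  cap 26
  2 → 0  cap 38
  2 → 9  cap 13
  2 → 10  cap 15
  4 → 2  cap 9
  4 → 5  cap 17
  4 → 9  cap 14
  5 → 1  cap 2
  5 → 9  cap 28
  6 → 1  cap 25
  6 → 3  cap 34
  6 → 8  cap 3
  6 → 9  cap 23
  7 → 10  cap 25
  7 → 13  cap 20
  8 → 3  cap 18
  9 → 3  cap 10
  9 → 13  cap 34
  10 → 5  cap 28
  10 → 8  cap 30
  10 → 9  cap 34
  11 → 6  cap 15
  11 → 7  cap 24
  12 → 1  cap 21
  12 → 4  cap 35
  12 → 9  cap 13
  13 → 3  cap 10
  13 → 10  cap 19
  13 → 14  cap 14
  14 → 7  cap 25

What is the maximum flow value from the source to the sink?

Maximum flow value: 41

augment #1: 12→9→3 bottleneck 10, total now 10
augment #2: 12→1→13→3 bottleneck 10, total now 20
augment #3: 12→1→2→10→8→3 bottleneck 11, total now 31
augment #4: 12→4→2→10→8→3 bottleneck 4, total now 35
augment #5: 12→9→13→10→8→3 bottleneck 3, total now 38
augment #6: 12→4→2→0→11→6→3 bottleneck 3, total now 41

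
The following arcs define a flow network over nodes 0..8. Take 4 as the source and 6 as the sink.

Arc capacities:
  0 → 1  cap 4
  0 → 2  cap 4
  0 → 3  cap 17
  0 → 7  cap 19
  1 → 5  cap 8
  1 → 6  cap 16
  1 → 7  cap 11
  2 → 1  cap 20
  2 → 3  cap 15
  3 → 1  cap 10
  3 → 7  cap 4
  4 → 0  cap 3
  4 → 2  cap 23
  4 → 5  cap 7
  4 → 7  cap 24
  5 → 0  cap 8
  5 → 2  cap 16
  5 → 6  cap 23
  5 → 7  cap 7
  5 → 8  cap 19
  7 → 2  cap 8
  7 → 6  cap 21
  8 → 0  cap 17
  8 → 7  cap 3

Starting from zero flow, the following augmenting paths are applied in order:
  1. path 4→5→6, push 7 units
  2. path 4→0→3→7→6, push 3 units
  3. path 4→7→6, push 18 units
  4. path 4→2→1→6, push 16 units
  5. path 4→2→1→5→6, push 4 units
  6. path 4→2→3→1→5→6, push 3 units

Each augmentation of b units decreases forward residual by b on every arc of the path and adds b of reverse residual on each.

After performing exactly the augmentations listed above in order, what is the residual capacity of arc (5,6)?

after path 1 (4→5→6, push 7): res(5,6)=16
after path 2 (4→0→3→7→6, push 3): res(5,6)=16
after path 3 (4→7→6, push 18): res(5,6)=16
after path 4 (4→2→1→6, push 16): res(5,6)=16
after path 5 (4→2→1→5→6, push 4): res(5,6)=12
after path 6 (4→2→3→1→5→6, push 3): res(5,6)=9

Residual capacity of (5,6): 9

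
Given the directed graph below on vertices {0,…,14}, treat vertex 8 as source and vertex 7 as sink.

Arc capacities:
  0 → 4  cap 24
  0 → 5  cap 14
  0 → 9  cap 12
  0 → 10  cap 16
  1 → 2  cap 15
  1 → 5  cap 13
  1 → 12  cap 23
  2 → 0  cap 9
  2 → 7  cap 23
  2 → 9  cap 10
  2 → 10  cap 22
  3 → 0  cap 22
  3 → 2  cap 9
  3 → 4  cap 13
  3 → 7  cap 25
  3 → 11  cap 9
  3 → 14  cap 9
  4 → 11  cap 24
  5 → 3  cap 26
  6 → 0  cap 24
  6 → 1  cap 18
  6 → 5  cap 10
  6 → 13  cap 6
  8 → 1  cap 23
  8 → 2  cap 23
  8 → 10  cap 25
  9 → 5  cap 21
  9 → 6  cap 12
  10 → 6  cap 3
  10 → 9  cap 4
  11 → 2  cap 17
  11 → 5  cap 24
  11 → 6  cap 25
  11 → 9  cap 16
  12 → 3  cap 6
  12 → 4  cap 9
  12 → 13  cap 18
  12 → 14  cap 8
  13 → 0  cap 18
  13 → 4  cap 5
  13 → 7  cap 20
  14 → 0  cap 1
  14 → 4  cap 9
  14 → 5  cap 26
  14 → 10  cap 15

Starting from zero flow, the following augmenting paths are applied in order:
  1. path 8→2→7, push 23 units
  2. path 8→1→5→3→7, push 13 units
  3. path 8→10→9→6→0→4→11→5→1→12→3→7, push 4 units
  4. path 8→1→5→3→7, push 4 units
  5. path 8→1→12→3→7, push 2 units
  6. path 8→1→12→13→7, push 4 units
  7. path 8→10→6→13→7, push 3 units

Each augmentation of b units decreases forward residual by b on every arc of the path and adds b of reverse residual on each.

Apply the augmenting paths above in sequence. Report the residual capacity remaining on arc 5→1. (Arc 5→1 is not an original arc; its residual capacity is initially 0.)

Residual capacity of (5,1): 13

after path 1 (8→2→7, push 23): res(5,1)=0
after path 2 (8→1→5→3→7, push 13): res(5,1)=13
after path 3 (8→10→9→6→0→4→11→5→1→12→3→7, push 4): res(5,1)=9
after path 4 (8→1→5→3→7, push 4): res(5,1)=13
after path 5 (8→1→12→3→7, push 2): res(5,1)=13
after path 6 (8→1→12→13→7, push 4): res(5,1)=13
after path 7 (8→10→6→13→7, push 3): res(5,1)=13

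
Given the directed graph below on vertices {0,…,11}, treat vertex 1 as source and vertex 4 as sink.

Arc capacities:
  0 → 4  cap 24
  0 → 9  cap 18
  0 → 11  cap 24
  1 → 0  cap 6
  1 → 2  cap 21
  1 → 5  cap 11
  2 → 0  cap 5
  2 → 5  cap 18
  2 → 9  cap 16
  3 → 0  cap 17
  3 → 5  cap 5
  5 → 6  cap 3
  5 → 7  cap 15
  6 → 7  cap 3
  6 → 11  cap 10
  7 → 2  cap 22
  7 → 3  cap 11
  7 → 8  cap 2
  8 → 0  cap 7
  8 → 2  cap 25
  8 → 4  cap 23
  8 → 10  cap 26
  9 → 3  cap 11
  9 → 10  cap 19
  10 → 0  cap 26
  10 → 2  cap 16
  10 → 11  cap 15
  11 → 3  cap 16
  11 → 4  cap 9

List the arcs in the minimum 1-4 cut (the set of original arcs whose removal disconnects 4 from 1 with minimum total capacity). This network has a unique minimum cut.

augment #1: 1→0→4 push 6
augment #2: 1→2→0→4 push 5
augment #3: 1→5→6→11→4 push 3
augment #4: 1→5→7→8→4 push 2
augment #5: 1→2→9→3→0→4 push 11
augment #6: 1→2→9→10→0→4 push 2
augment #7: 1→2→9→10→11→4 push 3
augment #8: 1→5→7→3→0→11→4 push 3
max flow = 35; residual-reachable set from 1 gives S-side
cut edges (S→T): {(0,4), (7,8), (11,4)} total cap 35

Min-cut arcs: {(0,4), (7,8), (11,4)} (total capacity 35)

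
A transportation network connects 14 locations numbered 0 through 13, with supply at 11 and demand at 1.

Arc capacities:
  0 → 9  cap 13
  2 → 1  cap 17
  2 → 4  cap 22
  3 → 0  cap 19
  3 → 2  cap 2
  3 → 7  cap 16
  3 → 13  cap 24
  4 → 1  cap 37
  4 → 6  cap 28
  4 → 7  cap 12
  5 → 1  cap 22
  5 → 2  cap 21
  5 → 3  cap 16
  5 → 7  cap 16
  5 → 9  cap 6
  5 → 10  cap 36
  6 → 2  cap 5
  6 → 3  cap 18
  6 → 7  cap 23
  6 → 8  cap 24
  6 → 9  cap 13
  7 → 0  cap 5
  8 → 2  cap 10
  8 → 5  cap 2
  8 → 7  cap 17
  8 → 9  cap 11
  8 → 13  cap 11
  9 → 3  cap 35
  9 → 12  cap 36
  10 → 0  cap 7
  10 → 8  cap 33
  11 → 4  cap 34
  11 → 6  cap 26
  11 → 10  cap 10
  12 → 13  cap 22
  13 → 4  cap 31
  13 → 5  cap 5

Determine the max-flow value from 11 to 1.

augment #1: 11→4→1 bottleneck 34, total now 34
augment #2: 11→6→2→1 bottleneck 5, total now 39
augment #3: 11→6→3→2→1 bottleneck 2, total now 41
augment #4: 11→6→8→2→1 bottleneck 10, total now 51
augment #5: 11→6→8→5→1 bottleneck 2, total now 53
augment #6: 11→6→3→13→4→1 bottleneck 3, total now 56
augment #7: 11→6→3→13→5→1 bottleneck 4, total now 60
augment #8: 11→10→8→13→5→1 bottleneck 1, total now 61

Maximum flow value: 61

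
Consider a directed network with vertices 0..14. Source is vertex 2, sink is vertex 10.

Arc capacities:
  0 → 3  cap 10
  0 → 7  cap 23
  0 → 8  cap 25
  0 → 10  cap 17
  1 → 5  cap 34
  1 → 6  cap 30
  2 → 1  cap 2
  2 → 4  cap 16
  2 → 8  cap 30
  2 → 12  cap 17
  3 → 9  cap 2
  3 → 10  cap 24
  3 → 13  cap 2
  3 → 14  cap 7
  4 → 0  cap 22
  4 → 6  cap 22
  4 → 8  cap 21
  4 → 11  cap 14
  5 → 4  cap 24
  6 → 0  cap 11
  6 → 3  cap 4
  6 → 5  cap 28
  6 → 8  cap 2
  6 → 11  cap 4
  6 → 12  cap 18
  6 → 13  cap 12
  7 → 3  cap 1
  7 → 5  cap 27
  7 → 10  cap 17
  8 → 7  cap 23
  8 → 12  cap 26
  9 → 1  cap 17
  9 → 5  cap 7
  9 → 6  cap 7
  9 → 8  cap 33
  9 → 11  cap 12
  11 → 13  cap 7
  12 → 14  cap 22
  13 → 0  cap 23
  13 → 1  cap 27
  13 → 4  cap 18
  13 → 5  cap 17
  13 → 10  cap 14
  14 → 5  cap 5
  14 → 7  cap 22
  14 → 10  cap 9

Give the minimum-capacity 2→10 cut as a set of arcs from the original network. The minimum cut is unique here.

augment #1: 2→4→0→10 push 16
augment #2: 2→8→7→10 push 17
augment #3: 2→12→14→10 push 9
augment #4: 2→1→6→0→10 push 1
augment #5: 2→1→6→3→10 push 1
augment #6: 2→8→7→3→10 push 1
augment #7: 2→8→7→5→4→0→3→10 push 5
augment #8: 2→12→14→5→4→0→3→10 push 1
augment #9: 2→12→14→5→4→6→3→10 push 3
augment #10: 2→12→14→5→4→6→13→10 push 1
augment #11: 2→12→14→7→5→4→6→13→10 push 3
augment #12: 2→8→12→14→7→5→4→6→13→10 push 5
max flow = 63; residual-reachable set from 2 gives S-side
cut edges (S→T): {(2,1), (2,4), (8,7), (12,14)} total cap 63

Min-cut arcs: {(2,1), (2,4), (8,7), (12,14)} (total capacity 63)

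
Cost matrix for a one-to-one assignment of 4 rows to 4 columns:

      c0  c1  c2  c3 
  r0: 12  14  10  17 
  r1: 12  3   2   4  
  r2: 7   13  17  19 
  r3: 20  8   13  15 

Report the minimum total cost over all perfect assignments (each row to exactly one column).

Minimum assignment cost: 29

optimal assignment: row0→col2 (cost 10), row1→col3 (cost 4), row2→col0 (cost 7), row3→col1 (cost 8)
total = 10 + 4 + 7 + 8 = 29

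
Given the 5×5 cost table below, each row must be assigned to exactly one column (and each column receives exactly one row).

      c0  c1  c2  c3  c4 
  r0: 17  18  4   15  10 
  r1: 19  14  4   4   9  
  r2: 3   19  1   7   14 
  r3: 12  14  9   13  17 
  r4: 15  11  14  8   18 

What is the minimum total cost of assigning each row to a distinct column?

optimal assignment: row0→col4 (cost 10), row1→col3 (cost 4), row2→col0 (cost 3), row3→col2 (cost 9), row4→col1 (cost 11)
total = 10 + 4 + 3 + 9 + 11 = 37

Minimum assignment cost: 37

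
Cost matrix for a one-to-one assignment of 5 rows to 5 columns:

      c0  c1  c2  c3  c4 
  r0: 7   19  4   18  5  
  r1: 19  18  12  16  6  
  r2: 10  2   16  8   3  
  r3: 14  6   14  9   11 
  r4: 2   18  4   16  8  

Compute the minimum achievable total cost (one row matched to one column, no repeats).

optimal assignment: row0→col2 (cost 4), row1→col4 (cost 6), row2→col1 (cost 2), row3→col3 (cost 9), row4→col0 (cost 2)
total = 4 + 6 + 2 + 9 + 2 = 23

Minimum assignment cost: 23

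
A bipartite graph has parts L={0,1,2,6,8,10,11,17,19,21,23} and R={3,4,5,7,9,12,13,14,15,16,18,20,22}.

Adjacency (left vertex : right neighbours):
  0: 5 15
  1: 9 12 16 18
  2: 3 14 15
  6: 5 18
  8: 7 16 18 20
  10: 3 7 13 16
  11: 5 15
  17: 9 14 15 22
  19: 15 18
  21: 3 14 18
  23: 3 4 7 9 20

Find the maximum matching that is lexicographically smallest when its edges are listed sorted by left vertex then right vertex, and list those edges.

|M| = 10 (so the lex-smallest maximum matching has 10 edges)
process left vertices in ascending order; for each, take the smallest-labelled available neighbour that still permits 10 edges overall, or leave it unmatched if none does
lex-smallest matching: {0-5, 1-9, 2-3, 6-18, 8-7, 10-13, 11-15, 17-22, 21-14, 23-4}

Lex-smallest maximum matching: {(0,5), (1,9), (2,3), (6,18), (8,7), (10,13), (11,15), (17,22), (21,14), (23,4)}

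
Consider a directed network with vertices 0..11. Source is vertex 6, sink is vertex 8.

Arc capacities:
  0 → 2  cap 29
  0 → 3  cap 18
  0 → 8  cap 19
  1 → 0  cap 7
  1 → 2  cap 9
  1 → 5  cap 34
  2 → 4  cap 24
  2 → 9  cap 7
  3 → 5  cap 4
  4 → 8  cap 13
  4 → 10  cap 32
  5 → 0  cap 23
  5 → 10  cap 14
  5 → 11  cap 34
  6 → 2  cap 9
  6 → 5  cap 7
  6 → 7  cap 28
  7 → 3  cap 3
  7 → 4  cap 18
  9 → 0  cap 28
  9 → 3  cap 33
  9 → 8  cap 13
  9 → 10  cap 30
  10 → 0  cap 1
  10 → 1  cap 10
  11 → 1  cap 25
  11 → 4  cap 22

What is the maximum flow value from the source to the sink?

Maximum flow value: 37

augment #1: 6→2→4→8 bottleneck 9, total now 9
augment #2: 6→5→0→8 bottleneck 7, total now 16
augment #3: 6→7→4→8 bottleneck 4, total now 20
augment #4: 6→7→3→5→0→8 bottleneck 3, total now 23
augment #5: 6→7→4→2→9→8 bottleneck 7, total now 30
augment #6: 6→7→4→10→0→8 bottleneck 1, total now 31
augment #7: 6→7→4→10→1→0→8 bottleneck 6, total now 37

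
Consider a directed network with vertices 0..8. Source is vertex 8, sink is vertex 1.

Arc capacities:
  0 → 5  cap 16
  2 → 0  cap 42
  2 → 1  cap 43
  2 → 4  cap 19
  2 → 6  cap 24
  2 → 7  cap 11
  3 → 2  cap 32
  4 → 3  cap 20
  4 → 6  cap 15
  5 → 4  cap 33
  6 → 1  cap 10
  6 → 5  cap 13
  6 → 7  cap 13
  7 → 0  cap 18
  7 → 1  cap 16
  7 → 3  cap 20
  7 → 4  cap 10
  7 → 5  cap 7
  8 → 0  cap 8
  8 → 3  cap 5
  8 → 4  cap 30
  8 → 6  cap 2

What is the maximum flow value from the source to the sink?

augment #1: 8→6→1 bottleneck 2, total now 2
augment #2: 8→3→2→1 bottleneck 5, total now 7
augment #3: 8→4→6→1 bottleneck 8, total now 15
augment #4: 8→4→3→2→1 bottleneck 20, total now 35
augment #5: 8→4→6→7→1 bottleneck 2, total now 37
augment #6: 8→0→5→4→6→7→1 bottleneck 5, total now 42

Maximum flow value: 42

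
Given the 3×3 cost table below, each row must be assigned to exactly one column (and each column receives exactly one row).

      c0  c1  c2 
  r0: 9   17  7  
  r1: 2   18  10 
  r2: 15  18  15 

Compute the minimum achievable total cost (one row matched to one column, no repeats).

Minimum assignment cost: 27

optimal assignment: row0→col2 (cost 7), row1→col0 (cost 2), row2→col1 (cost 18)
total = 7 + 2 + 18 = 27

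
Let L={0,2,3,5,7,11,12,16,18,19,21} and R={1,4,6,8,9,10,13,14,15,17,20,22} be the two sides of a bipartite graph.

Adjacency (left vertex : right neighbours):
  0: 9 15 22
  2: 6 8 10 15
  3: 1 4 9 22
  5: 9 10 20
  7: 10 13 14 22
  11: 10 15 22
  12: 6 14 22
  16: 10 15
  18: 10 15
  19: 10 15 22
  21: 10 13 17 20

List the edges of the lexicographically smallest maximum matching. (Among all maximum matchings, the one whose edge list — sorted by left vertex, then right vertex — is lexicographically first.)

Lex-smallest maximum matching: {(0,9), (2,6), (3,1), (5,20), (7,13), (11,10), (12,14), (16,15), (19,22), (21,17)}

|M| = 10 (so the lex-smallest maximum matching has 10 edges)
process left vertices in ascending order; for each, take the smallest-labelled available neighbour that still permits 10 edges overall, or leave it unmatched if none does
lex-smallest matching: {0-9, 2-6, 3-1, 5-20, 7-13, 11-10, 12-14, 16-15, 19-22, 21-17}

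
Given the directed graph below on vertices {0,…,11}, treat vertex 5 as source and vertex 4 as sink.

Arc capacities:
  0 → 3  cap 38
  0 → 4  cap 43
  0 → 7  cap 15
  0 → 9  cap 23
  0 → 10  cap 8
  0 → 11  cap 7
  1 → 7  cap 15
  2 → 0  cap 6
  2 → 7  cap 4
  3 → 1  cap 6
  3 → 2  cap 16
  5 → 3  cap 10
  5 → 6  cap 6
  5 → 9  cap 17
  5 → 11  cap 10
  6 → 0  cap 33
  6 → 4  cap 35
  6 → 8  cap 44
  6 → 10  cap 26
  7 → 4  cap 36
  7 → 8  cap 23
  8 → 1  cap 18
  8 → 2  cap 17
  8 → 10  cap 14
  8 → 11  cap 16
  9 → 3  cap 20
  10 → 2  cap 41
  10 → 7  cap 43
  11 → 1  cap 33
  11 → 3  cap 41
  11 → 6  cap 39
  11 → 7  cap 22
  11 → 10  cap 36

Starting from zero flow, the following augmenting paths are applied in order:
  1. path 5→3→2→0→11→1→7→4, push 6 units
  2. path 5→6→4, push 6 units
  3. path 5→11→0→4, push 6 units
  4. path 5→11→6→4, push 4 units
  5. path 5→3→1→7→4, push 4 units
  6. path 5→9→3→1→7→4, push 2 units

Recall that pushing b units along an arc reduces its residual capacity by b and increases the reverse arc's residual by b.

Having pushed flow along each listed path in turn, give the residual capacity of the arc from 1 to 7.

Residual capacity of (1,7): 3

after path 1 (5→3→2→0→11→1→7→4, push 6): res(1,7)=9
after path 2 (5→6→4, push 6): res(1,7)=9
after path 3 (5→11→0→4, push 6): res(1,7)=9
after path 4 (5→11→6→4, push 4): res(1,7)=9
after path 5 (5→3→1→7→4, push 4): res(1,7)=5
after path 6 (5→9→3→1→7→4, push 2): res(1,7)=3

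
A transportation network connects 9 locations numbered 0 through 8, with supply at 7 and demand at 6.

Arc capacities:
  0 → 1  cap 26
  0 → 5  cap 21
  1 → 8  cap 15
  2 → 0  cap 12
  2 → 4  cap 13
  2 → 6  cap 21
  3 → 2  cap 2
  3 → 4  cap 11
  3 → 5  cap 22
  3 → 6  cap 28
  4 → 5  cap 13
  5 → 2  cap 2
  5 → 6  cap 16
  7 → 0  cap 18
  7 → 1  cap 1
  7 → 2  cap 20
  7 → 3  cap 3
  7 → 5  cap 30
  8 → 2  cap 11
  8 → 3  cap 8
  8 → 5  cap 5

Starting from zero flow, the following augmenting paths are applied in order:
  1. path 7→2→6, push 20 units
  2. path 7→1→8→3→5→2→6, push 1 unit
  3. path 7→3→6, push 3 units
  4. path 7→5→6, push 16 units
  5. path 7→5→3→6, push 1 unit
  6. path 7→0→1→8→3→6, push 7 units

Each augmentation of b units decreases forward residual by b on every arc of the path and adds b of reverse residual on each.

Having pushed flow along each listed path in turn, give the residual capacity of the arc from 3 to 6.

after path 1 (7→2→6, push 20): res(3,6)=28
after path 2 (7→1→8→3→5→2→6, push 1): res(3,6)=28
after path 3 (7→3→6, push 3): res(3,6)=25
after path 4 (7→5→6, push 16): res(3,6)=25
after path 5 (7→5→3→6, push 1): res(3,6)=24
after path 6 (7→0→1→8→3→6, push 7): res(3,6)=17

Residual capacity of (3,6): 17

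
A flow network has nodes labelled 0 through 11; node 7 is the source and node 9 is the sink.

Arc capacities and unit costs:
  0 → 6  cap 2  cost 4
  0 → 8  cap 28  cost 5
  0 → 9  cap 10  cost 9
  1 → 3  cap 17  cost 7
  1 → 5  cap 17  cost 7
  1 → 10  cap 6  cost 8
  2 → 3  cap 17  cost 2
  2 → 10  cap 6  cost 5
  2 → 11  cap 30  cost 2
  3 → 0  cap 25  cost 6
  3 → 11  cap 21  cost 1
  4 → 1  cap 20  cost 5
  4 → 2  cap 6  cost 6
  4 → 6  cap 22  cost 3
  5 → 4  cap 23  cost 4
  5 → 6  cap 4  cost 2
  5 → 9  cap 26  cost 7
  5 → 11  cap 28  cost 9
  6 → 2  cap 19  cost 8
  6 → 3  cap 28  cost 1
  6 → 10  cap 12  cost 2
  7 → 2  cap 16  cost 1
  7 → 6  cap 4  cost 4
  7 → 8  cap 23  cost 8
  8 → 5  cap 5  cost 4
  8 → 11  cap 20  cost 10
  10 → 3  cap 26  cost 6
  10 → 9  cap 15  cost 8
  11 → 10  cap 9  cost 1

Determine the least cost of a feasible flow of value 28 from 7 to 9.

Minimum cost for 28 units: 476

shortest-cost path #1: 7→2→11→10→9 push 9 @ unit cost 12 (adds 108)
shortest-cost path #2: 7→2→10→9 push 6 @ unit cost 14 (adds 84)
shortest-cost path #3: 7→2→3→0→9 push 1 @ unit cost 18 (adds 18)
shortest-cost path #4: 7→6→10→2→3→0→9 push 4 @ unit cost 18 (adds 72)
shortest-cost path #5: 7→8→5→9 push 5 @ unit cost 19 (adds 95)
shortest-cost path #6: 7→8→11→2→3→0→9 push 3 @ unit cost 33 (adds 99)
total cost = 476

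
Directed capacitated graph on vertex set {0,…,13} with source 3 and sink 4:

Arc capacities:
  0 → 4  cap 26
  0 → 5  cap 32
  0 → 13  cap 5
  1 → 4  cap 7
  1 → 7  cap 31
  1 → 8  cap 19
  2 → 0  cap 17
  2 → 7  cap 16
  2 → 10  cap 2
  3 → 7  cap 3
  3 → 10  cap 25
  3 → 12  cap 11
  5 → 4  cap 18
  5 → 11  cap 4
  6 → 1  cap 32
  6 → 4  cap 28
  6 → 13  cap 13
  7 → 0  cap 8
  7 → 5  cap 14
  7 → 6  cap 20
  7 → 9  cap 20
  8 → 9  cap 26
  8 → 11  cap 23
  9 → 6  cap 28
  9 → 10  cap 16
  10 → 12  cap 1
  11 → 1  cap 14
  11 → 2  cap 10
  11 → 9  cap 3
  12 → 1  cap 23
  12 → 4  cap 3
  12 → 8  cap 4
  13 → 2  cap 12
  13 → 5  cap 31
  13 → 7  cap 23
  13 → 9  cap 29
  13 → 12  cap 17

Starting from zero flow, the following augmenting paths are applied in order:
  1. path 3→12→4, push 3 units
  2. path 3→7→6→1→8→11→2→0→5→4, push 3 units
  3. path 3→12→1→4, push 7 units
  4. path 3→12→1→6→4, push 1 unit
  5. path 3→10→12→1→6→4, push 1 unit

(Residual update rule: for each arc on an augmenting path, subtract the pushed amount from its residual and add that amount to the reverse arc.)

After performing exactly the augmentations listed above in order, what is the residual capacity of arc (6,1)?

after path 1 (3→12→4, push 3): res(6,1)=32
after path 2 (3→7→6→1→8→11→2→0→5→4, push 3): res(6,1)=29
after path 3 (3→12→1→4, push 7): res(6,1)=29
after path 4 (3→12→1→6→4, push 1): res(6,1)=30
after path 5 (3→10→12→1→6→4, push 1): res(6,1)=31

Residual capacity of (6,1): 31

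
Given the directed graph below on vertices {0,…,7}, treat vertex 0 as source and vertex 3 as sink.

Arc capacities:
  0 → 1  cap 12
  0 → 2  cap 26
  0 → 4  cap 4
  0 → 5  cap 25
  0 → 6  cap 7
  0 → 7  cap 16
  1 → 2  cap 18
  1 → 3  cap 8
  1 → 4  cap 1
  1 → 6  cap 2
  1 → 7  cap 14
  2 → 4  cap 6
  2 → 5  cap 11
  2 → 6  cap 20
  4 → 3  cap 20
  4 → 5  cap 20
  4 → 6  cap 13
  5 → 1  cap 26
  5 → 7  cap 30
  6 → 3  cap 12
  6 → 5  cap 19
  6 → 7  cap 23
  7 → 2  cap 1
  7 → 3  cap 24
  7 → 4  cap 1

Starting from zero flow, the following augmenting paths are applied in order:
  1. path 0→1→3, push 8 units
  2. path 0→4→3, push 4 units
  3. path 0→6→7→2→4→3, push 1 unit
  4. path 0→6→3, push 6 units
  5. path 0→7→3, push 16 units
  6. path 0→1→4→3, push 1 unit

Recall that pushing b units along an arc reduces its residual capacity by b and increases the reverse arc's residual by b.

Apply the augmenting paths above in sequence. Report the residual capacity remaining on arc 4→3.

after path 1 (0→1→3, push 8): res(4,3)=20
after path 2 (0→4→3, push 4): res(4,3)=16
after path 3 (0→6→7→2→4→3, push 1): res(4,3)=15
after path 4 (0→6→3, push 6): res(4,3)=15
after path 5 (0→7→3, push 16): res(4,3)=15
after path 6 (0→1→4→3, push 1): res(4,3)=14

Residual capacity of (4,3): 14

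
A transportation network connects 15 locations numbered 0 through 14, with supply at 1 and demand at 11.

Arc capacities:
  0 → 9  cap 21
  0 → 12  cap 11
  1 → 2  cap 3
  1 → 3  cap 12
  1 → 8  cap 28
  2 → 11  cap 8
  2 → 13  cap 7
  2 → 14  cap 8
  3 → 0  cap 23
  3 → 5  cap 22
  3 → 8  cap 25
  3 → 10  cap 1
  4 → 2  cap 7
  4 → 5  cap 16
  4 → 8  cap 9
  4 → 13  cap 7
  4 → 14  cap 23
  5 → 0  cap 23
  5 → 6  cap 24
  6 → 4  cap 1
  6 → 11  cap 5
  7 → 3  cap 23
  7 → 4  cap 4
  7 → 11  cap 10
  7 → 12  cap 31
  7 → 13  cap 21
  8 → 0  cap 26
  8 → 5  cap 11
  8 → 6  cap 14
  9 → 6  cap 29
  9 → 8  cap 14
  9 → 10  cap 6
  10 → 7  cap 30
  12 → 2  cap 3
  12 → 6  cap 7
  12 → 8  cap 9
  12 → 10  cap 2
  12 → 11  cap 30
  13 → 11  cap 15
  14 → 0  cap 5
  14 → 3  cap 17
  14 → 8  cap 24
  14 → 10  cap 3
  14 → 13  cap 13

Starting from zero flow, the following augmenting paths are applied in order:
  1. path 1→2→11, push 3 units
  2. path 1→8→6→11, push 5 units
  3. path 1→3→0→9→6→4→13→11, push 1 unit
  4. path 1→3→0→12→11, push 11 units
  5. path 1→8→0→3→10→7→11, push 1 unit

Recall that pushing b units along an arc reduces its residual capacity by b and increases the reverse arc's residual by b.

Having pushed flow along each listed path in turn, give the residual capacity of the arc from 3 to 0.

after path 1 (1→2→11, push 3): res(3,0)=23
after path 2 (1→8→6→11, push 5): res(3,0)=23
after path 3 (1→3→0→9→6→4→13→11, push 1): res(3,0)=22
after path 4 (1→3→0→12→11, push 11): res(3,0)=11
after path 5 (1→8→0→3→10→7→11, push 1): res(3,0)=12

Residual capacity of (3,0): 12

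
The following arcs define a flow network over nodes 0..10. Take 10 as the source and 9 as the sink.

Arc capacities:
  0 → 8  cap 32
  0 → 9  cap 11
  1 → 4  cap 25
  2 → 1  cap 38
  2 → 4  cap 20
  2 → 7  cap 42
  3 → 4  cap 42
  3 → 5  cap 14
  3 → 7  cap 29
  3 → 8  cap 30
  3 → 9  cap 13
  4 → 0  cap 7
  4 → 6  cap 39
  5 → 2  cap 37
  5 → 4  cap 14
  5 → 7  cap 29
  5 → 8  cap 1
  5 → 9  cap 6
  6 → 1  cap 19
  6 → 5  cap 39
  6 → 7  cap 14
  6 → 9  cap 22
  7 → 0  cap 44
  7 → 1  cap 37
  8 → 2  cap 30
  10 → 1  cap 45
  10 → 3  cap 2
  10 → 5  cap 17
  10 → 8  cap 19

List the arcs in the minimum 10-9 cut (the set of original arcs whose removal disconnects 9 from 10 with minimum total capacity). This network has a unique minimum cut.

Min-cut arcs: {(0,9), (5,9), (6,9), (10,3)} (total capacity 41)

augment #1: 10→3→9 push 2
augment #2: 10→5→9 push 6
augment #3: 10→1→4→0→9 push 7
augment #4: 10→1→4→6→9 push 18
augment #5: 10→5→4→6→9 push 4
augment #6: 10→5→7→0→9 push 4
max flow = 41; residual-reachable set from 10 gives S-side
cut edges (S→T): {(0,9), (5,9), (6,9), (10,3)} total cap 41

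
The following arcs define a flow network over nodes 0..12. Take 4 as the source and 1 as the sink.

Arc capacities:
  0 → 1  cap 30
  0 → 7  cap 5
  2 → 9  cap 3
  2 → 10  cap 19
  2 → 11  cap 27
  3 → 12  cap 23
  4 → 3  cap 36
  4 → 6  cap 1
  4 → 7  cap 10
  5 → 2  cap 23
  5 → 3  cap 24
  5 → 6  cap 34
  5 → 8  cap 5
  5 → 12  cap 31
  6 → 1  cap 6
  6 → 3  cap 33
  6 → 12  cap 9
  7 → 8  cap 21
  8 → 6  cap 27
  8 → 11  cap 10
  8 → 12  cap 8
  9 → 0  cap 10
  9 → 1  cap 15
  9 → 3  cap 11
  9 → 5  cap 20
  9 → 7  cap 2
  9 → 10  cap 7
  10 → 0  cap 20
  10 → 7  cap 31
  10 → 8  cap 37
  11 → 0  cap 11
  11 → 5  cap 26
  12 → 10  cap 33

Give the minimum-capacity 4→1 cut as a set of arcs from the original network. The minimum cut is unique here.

Min-cut arcs: {(3,12), (4,6), (4,7)} (total capacity 34)

augment #1: 4→6→1 push 1
augment #2: 4→7→8→6→1 push 5
augment #3: 4→3→12→10→0→1 push 20
augment #4: 4→7→8→11→0→1 push 5
augment #5: 4→3→12→10→8→11→0→1 push 3
max flow = 34; residual-reachable set from 4 gives S-side
cut edges (S→T): {(3,12), (4,6), (4,7)} total cap 34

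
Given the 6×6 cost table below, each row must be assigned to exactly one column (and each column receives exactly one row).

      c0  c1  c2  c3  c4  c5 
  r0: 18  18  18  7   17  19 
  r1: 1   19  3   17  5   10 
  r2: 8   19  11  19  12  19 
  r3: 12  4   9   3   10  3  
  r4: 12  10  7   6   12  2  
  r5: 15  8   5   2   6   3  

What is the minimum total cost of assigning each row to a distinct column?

Minimum assignment cost: 30

optimal assignment: row0→col3 (cost 7), row1→col2 (cost 3), row2→col0 (cost 8), row3→col1 (cost 4), row4→col5 (cost 2), row5→col4 (cost 6)
total = 7 + 3 + 8 + 4 + 2 + 6 = 30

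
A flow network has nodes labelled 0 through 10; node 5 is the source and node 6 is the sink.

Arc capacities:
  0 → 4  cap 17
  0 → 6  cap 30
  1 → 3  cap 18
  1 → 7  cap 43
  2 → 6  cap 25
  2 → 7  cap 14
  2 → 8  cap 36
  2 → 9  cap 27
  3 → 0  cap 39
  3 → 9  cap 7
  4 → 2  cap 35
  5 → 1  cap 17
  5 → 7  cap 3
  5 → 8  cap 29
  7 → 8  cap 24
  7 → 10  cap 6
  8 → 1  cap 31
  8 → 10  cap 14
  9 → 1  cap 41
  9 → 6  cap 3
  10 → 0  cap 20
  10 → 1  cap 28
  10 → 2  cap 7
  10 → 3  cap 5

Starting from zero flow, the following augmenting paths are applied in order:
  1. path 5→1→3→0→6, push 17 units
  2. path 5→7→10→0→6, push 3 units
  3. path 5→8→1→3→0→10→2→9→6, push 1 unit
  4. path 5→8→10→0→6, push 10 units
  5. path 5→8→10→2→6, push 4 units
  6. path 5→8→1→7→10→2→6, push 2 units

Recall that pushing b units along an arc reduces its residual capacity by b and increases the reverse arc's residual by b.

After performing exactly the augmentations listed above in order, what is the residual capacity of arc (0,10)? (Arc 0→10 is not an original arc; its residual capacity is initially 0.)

after path 1 (5→1→3→0→6, push 17): res(0,10)=0
after path 2 (5→7→10→0→6, push 3): res(0,10)=3
after path 3 (5→8→1→3→0→10→2→9→6, push 1): res(0,10)=2
after path 4 (5→8→10→0→6, push 10): res(0,10)=12
after path 5 (5→8→10→2→6, push 4): res(0,10)=12
after path 6 (5→8→1→7→10→2→6, push 2): res(0,10)=12

Residual capacity of (0,10): 12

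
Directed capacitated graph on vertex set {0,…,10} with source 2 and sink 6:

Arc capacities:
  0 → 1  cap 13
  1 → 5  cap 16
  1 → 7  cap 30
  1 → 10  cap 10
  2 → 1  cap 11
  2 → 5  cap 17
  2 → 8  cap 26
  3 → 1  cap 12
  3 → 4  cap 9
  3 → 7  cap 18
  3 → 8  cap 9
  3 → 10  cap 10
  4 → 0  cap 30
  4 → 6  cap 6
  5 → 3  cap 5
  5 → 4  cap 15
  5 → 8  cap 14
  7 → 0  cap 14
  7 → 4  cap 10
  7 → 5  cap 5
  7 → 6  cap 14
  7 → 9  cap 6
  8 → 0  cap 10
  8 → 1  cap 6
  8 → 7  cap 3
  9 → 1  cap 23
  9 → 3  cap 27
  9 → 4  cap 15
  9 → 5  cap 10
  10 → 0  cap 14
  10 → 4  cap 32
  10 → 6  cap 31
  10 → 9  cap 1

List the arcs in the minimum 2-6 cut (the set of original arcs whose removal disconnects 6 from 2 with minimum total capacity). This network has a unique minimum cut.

Min-cut arcs: {(1,10), (3,10), (4,6), (7,6)} (total capacity 40)

augment #1: 2→1→7→6 push 11
augment #2: 2→5→4→6 push 6
augment #3: 2→8→7→6 push 3
augment #4: 2→5→3→10→6 push 5
augment #5: 2→8→1→10→6 push 6
augment #6: 2→8→0→1→10→6 push 4
augment #7: 2→8→0→1→7→9→3→10→6 push 5
max flow = 40; residual-reachable set from 2 gives S-side
cut edges (S→T): {(1,10), (3,10), (4,6), (7,6)} total cap 40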